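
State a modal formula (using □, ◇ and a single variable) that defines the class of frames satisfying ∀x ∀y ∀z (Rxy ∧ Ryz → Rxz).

□r → □□r

This is transitivity; the standard corresponding axiom is 4: □r → □□r.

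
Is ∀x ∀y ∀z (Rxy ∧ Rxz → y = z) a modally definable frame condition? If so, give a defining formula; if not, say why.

This is a Sahlqvist condition; the CD axiom ◇r → □r defines it.
Suppose ◇r→□r is valid. Take Rxy, Rxz and set V(r)={y}. Then ◇r at x, so □r at x, so r at z, i.e. z=y.

Yes, by ◇r → □r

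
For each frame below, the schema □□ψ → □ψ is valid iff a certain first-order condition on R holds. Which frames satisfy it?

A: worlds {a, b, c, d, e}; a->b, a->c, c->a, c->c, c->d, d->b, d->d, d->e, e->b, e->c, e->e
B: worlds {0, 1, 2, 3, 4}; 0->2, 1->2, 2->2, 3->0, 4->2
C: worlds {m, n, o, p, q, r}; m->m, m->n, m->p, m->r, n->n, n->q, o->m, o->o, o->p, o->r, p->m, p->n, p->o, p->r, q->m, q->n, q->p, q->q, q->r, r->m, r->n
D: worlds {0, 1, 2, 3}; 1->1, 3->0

The schema corresponds to density: ∀x ∀y (Rxy → ∃z (Rxz ∧ Rzy)).
A: fails — Rab but no z with Raz and Rzb.
B: fails — R30 but no z with R3z and Rz0.
C: ✓.
D: fails — R30 but no z with R3z and Rz0.
Valid on: C.

C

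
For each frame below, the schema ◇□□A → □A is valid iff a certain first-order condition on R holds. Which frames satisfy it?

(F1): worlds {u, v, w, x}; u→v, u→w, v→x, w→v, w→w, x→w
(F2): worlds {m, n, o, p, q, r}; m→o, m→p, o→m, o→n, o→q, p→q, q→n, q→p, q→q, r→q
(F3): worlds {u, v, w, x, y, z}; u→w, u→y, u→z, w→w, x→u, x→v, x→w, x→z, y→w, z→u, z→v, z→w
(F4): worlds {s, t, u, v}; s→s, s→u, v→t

none

The schema corresponds to a generalized confluence (Geach) condition: ∀x ∀y ∀z ((xRy ∧ xRz) → ∃w (yR²w ∧ z = w)).
(F1): fails — uRv, uRv but no t with vR²t and v=t.
(F2): fails — mRp, mRo but no w with pR²w and o=w.
(F3): fails — uRw, uRy but no t with wR²t and y=t.
(F4): fails — sRu, sRs but no w with uR²w and s=w.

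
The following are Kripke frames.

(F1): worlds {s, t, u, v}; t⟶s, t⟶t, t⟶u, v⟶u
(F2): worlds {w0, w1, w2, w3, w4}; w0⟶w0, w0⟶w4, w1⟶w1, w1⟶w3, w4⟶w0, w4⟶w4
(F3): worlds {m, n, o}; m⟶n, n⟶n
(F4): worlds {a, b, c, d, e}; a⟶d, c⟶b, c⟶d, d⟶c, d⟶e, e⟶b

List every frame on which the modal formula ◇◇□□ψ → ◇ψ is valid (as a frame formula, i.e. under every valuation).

This is the axiom for a generalized confluence (Geach) condition; its first-order frame correspondent is ∀x ∀y (xR²y → ∃w (yR²w ∧ xRw)).
(F1): fails — tR²s but no w with sR²w and tRw.
(F2): fails — w1R²w3 but no w with w3R²w and w1Rw.
(F3): satisfies the condition.
(F4): fails — aR²c but no w with cR²w and aRw.
Valid on: (F3).

(F3)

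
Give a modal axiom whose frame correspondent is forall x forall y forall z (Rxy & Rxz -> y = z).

This is partial functionality; the standard corresponding axiom is CD: ◇q → □q.
Suppose ◇q→□q is valid. Take Rxy, Rxz and set V(q)={y}. Then ◇q at x, so □q at x, so q at z, i.e. z=y.

◇q → □q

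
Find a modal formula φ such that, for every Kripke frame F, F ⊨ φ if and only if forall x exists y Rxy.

□r → ◇r

This is seriality; the standard corresponding axiom is D: □r → ◇r.
Suppose □r→◇r is valid. At any x set V(r)=W. Then □r at x, so ◇r at x, so x has a successor.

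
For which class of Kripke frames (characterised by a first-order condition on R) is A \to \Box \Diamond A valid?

This is the B axiom.
It corresponds to symmetry: \forall x \forall y (Rxy \to Ryx).

Symmetry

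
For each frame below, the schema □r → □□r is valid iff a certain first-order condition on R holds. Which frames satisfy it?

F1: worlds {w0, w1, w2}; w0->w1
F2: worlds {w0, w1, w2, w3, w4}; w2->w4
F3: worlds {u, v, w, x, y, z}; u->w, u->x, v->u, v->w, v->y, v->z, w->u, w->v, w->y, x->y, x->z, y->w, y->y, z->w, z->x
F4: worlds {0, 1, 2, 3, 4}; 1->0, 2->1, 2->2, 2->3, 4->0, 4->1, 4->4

Frame correspondent (Sahlqvist): ∀x ∀y ∀z (Rxy ∧ Ryz → Rxz) — i.e. transitivity.
F1: condition met.
F2: condition met.
F3: fails — Ruw and Rwu but not Ruu.
F4: fails — R21 and R10 but not R20.
Valid on: F1, F2.

F1, F2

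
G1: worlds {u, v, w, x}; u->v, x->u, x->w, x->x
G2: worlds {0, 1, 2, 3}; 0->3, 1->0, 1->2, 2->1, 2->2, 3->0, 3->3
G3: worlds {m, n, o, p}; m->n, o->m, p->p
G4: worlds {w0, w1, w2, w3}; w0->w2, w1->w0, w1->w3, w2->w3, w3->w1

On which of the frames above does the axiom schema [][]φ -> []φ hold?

none

The schema corresponds to density: forall x forall y (Rxy -> exists z (Rxz & Rzy)).
G1: fails — Ruv but no z with Ruz and Rzv.
G2: fails — R10 but no z with R1z and Rz0.
G3: fails — Rom but no z with Roz and Rzm.
G4: fails — Rw1w0 but no z with Rw1z and Rzw0.
Valid on no frame.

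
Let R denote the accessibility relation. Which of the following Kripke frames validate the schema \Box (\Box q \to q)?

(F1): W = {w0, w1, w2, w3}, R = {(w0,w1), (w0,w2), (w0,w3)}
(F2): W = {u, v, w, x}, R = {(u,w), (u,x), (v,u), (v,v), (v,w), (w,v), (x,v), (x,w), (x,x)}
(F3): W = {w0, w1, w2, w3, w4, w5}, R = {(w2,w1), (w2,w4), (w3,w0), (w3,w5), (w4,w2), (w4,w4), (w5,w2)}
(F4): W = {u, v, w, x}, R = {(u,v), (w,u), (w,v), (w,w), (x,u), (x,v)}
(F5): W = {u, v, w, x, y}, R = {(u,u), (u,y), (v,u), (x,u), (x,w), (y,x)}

none

The schema corresponds to shift-reflexivity: \forall x \forall y (Rxy \to Ryy).
(F1): fails — Rw0w1 but not Rw1w1.
(F2): fails — Rxw but not Rww.
(F3): fails — Rw3w5 but not Rw5w5.
(F4): fails — Ruv but not Rvv.
(F5): fails — Rxw but not Rww.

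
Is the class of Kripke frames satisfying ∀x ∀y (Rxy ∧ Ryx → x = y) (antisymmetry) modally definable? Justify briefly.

No — not modally definable

If a class were modally definable it would be closed under surjective bounded morphisms (Goldblatt–Thomason).
The 8-cycle (worlds a,b,c,d,e,f,g,h with a→b→c→d→e→f→g→h→a) is antisymmetric. Sending even-indexed worlds to s and odd-indexed worlds to t is a surjective bounded morphism onto the two-world frame with s↔t, which is not antisymmetric.
Hence antisymmetry is not modally definable.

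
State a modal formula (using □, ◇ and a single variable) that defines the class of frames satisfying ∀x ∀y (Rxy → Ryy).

□(□p → p)

This is shift-reflexivity; the standard corresponding axiom is T□: □(□p → p).
Suppose □(□p→p) is valid. Take Rxy and set V(p)={w : Ryw}. Then at y, □p holds; since □(□p→p) at x, □p→p at y, so p at y, i.e. Ryy.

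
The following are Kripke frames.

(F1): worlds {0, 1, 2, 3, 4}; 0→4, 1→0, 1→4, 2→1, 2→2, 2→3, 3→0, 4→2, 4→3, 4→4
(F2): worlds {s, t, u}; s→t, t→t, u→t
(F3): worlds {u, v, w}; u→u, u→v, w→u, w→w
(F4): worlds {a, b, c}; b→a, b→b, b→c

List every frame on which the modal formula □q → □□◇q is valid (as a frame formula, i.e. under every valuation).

(F2)

This is the axiom for a generalized confluence (Geach) condition; its first-order frame correspondent is ∀x ∀z (xR²z → ∃w (xRw ∧ zRw)).
(F1): fails — 0R²2 but no w with 0Rw and 2Rw.
(F2): ✓.
(F3): fails — uR²v but no t with uRt and vRt.
(F4): fails — bR²a but no w with bRw and aRw.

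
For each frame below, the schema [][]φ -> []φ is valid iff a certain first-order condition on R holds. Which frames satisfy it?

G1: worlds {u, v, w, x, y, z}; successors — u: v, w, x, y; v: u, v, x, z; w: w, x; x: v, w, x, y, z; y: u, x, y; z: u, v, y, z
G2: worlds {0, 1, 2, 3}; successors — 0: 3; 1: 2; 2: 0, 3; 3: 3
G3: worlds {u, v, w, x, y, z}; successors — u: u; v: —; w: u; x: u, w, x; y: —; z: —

The schema corresponds to density: forall x forall y (Rxy -> exists z (Rxz & Rzy)).
G1: holds.
G2: fails — R12 but no z with R1z and Rz2.
G3: holds.

G1, G3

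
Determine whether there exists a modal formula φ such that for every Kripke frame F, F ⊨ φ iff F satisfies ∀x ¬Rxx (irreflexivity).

Modal frame validity is preserved under surjective bounded morphisms.
The 5-cycle (worlds 0,1,2,3,4 with 0→1→2→3→4→0) is irreflexive, and the map sending every world to a single reflexive point • is a surjective bounded morphism (forth: every edge maps to (•,•); back: every world has a successor). So any modal formula valid on the 5-cycle is also valid on the reflexive point, which is not irreflexive.
So no modal formula (or set of formulas) defines exactly the irreflexive frames.

Not definable by any modal formula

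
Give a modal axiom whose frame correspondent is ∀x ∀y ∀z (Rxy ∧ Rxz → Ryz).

◇s → □◇s

The condition is the Euclidean property. The 5 schema ◇s → □◇s defines it.
Suppose ◇s→□◇s is valid. Take Rxy, Rxz and set V(s)={y}. Then ◇s at x, so □◇s at x, so ◇s at z, so some w with Rzw has s; w=y, i.e. Rzy. By symmetry of the argument, Ryz.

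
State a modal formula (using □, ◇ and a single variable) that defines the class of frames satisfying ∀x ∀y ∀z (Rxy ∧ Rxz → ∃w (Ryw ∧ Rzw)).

◇□q → □◇q

A defining formula is ◇□q → □◇q (the .2 axiom).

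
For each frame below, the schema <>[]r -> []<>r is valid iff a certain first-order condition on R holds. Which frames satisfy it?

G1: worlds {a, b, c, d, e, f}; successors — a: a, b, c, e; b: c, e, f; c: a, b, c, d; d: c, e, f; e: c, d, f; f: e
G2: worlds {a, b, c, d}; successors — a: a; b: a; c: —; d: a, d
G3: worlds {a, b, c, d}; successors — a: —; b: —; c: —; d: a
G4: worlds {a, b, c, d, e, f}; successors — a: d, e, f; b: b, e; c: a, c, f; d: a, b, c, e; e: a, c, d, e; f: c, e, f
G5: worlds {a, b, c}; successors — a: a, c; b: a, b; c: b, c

The schema corresponds to convergence: forall x forall y forall z (Rxy & Rxz -> exists w (Ryw & Rzw)).
G1: fails — Rbc and Rbf but c and f have no common successor.
G2: holds.
G3: fails — Rda and Rda but a and a have no common successor.
G4: fails — Rdc and Rdb but c and b have no common successor.
G5: holds.
Valid on: G2, G5.

G2, G5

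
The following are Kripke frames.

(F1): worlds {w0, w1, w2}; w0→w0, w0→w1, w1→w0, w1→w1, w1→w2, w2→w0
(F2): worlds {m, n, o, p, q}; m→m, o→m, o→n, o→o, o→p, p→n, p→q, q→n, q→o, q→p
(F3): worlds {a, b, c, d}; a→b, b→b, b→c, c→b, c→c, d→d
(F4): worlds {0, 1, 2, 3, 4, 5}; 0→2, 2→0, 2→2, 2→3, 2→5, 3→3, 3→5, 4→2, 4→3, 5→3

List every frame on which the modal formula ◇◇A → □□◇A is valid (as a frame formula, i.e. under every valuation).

This is the axiom for a generalized confluence (Geach) condition; its first-order frame correspondent is ∀x ∀y ∀z ((xR²y ∧ xR²z) → ∃w (y = w ∧ zRw)).
(F1): fails — w0R²w1, w0R²w2 but no w with w1=w and w2Rw.
(F2): fails — oR²m, oR²n but no w with m=w and nRw.
(F3): condition met.
(F4): fails — 0R²0, 0R²0 but no w with 0=w and 0Rw.
Valid on: (F3).

(F3)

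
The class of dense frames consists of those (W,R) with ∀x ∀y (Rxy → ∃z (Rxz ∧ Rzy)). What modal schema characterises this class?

A defining formula is □□ψ → □ψ (the C4 axiom).
Suppose □□ψ→□ψ is valid. Take Rxy and set V(ψ)={w : xR²w}. Then □□ψ at x, so □ψ at x, so ψ at y, i.e. ∃z(Rxz∧Rzy).

□□ψ → □ψ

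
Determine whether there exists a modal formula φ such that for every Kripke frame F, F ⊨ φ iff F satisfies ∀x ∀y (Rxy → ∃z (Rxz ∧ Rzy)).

Yes — defined by □□q → □q

Yes: it is density, defined by the C4 schema □□q → □q.
Suppose □□q→□q is valid. Take Rxy and set V(q)={w : xR²w}. Then □□q at x, so □q at x, so q at y, i.e. ∃z(Rxz∧Rzy).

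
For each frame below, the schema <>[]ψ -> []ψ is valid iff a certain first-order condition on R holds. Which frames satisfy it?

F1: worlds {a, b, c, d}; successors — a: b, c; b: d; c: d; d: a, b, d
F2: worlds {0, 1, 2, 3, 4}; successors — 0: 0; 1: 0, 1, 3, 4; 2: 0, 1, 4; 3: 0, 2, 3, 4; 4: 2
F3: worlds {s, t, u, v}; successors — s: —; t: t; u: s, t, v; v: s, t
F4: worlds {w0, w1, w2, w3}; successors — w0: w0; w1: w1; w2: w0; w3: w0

Frame correspondent (Sahlqvist): forall x forall y forall z ((xRy & xRz) -> exists w (yRw & z = w)) — i.e. a generalized confluence (Geach) condition.
F1: fails — aRb, aRb but no w with bRw and b=w.
F2: fails — 1R0, 1R1 but no w with 0Rw and 1=w.
F3: fails — uRs, uRs but no w with sRw and s=w.
F4: condition met.
Valid on: F4.

F4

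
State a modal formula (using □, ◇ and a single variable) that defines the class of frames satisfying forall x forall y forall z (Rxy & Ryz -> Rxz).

The condition is transitivity. The 4 schema □r → □□r defines it.
Suppose □r→□□r is valid. Take Rxy, Ryz and set V(r)={w : Rxw}. Then □r at x, so □□r at x, so □r at y, so r at z, i.e. Rxz.

□r → □□r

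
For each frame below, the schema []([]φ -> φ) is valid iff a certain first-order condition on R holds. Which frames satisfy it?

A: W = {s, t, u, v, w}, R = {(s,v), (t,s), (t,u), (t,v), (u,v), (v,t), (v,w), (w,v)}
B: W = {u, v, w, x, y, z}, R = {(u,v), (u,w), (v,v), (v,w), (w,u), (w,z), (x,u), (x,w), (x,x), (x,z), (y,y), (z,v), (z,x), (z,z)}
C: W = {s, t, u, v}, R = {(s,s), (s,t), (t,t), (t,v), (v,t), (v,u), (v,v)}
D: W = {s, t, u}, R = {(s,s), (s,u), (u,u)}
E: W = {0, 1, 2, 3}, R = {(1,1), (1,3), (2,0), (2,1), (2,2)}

D

The schema corresponds to shift-reflexivity: forall x forall y (Rxy -> Ryy).
A: fails — Ruv but not Rvv.
B: fails — Rxw but not Rww.
C: fails — Rvu but not Ruu.
D: ✓.
E: fails — R20 but not R00.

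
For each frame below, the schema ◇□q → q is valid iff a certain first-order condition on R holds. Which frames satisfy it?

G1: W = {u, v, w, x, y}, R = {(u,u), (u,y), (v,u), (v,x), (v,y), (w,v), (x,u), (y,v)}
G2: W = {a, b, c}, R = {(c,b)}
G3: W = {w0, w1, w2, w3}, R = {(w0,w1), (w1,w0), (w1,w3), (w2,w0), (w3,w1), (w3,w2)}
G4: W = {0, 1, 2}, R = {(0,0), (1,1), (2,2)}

The schema corresponds to symmetry: ∀x ∀y (Rxy → Ryx).
G1: fails — Rvu but not Ruv.
G2: fails — Rcb but not Rbc.
G3: fails — Rw3w2 but not Rw2w3.
G4: condition met.
Valid on: G4.

G4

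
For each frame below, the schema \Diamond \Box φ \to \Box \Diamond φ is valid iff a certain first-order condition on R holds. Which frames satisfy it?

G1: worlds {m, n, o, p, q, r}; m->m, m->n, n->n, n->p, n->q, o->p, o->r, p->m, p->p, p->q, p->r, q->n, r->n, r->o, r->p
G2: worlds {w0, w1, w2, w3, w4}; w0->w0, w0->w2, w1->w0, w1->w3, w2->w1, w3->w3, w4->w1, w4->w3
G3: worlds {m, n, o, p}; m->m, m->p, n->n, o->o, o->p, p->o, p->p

Frame correspondent (Sahlqvist): \forall x \forall y \forall z (Rxy \wedge Rxz \to \exists w (Ryw \wedge Rzw)) — i.e. convergence.
G1: fails — Rnq and Rnp but q and p have no common successor.
G2: fails — Rw0w2 and Rw0w0 but w2 and w0 have no common successor.
G3: condition met.
Valid on: G3.

G3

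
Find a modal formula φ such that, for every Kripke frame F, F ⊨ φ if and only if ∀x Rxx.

□r → r

This is reflexivity; the standard corresponding axiom is T: □r → r.
Suppose □r→r is valid. At any x set V(r)={w : Rxw}. Then □r holds at x, so r holds at x, i.e. Rxx.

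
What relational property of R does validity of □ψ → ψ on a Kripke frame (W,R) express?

Reflexivity

Suppose □ψ→ψ is valid. At any x set V(ψ)={w : Rxw}. Then □ψ holds at x, so ψ holds at x, i.e. Rxx.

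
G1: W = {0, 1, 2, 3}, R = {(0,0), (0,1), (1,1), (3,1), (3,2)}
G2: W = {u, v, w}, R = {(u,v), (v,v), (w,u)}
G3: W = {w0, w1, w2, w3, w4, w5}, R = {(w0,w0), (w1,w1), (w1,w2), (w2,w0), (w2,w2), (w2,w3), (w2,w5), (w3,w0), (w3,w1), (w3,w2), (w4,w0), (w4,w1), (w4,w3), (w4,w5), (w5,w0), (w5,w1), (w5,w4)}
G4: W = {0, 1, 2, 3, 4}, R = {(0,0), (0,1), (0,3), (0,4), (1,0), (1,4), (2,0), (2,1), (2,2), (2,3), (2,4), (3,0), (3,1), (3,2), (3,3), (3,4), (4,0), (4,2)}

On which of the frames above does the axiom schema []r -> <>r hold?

G2, G3, G4

The schema corresponds to seriality: forall x exists y Rxy.
G1: fails — world 2 has no successor.
G2: satisfies the condition.
G3: satisfies the condition.
G4: satisfies the condition.
Valid on: G2, G3, G4.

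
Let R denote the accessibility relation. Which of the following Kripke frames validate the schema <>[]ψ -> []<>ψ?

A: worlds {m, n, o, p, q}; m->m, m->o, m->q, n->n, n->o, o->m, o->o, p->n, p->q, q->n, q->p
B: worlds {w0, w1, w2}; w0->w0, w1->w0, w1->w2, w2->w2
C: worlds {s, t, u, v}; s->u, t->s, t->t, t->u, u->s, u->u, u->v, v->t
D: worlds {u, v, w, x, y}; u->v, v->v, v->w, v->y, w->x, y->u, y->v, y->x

none

Frame correspondent (Sahlqvist): forall x forall y forall z (Rxy & Rxz -> exists w (Ryw & Rzw)) — i.e. convergence.
A: fails — Rmo and Rmq but o and q have no common successor.
B: fails — Rw1w2 and Rw1w0 but w2 and w0 have no common successor.
C: fails — Ruv and Ruu but v and u have no common successor.
D: fails — Rvv and Rvw but v and w have no common successor.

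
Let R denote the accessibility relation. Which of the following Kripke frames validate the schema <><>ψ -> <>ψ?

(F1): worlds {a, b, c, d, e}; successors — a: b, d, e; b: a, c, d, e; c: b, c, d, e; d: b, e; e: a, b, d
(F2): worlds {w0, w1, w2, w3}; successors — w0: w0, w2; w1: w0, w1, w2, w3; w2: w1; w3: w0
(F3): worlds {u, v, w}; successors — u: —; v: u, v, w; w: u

This is the axiom for transitivity; its first-order frame correspondent is forall x forall y forall z (Rxy & Ryz -> Rxz).
(F1): fails — Rbc and Rcb but not Rbb.
(F2): fails — Rw3w0 and Rw0w2 but not Rw3w2.
(F3): ✓.

(F3)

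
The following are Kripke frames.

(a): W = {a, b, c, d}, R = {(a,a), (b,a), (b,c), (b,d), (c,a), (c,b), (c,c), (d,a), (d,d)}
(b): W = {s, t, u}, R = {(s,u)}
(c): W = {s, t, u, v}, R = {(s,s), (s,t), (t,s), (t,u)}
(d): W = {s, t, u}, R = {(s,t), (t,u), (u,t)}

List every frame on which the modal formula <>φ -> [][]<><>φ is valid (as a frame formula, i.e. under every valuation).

(b)

The schema corresponds to a generalized confluence (Geach) condition: forall x forall y forall z ((xRy & x R^2 z) -> exists w (y = w & z R^2 w)).
(a): fails — bRc, bR²a but no w with c=w and aR²w.
(b): ✓.
(c): fails — sRs, sR²u but no w with s=w and uR²w.
(d): fails — sRt, sR²u but no w with t=w and uR²w.
Valid on: (b).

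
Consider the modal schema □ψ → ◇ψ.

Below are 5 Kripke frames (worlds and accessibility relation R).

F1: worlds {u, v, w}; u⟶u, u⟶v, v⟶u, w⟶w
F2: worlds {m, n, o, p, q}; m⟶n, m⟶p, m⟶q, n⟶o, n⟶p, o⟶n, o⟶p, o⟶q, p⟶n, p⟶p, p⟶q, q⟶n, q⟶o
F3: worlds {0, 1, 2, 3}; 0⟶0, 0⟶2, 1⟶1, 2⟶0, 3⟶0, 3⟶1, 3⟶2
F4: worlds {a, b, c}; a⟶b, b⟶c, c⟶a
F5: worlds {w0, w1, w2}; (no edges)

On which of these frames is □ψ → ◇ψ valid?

The schema corresponds to seriality: ∀x ∃y Rxy.
F1: satisfies the condition.
F2: satisfies the condition.
F3: satisfies the condition.
F4: satisfies the condition.
F5: fails — world w0 has no successor.
Valid on: F1, F2, F3, F4.

F1, F2, F3, F4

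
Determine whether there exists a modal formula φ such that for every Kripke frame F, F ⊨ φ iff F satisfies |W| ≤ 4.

Not definable by any modal formula

Modal frame validity is preserved under disjoint unions.
Any modal formula valid on each of 5 disjoint one-world frames is valid on their disjoint union (validity is preserved under disjoint unions). Each one-world frame has |W|=1≤4, but the union has |W|=5.
Hence having at most 4 worlds is not modally definable.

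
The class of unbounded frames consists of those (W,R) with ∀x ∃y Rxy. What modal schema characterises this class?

□q → ◇q

A defining formula is □q → ◇q (the D axiom).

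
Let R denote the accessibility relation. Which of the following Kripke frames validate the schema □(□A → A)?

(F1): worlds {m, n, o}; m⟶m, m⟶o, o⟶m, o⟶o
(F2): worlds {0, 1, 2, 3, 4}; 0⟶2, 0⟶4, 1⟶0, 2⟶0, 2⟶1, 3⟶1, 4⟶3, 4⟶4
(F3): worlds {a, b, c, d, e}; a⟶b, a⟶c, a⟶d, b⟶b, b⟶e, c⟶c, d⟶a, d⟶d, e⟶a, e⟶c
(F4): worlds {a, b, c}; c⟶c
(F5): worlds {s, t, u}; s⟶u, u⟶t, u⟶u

(F1), (F4)

Frame correspondent (Sahlqvist): ∀x ∀y (Rxy → Ryy) — i.e. shift-reflexivity.
(F1): condition met.
(F2): fails — R10 but not R00.
(F3): fails — Rea but not Raa.
(F4): condition met.
(F5): fails — Rut but not Rtt.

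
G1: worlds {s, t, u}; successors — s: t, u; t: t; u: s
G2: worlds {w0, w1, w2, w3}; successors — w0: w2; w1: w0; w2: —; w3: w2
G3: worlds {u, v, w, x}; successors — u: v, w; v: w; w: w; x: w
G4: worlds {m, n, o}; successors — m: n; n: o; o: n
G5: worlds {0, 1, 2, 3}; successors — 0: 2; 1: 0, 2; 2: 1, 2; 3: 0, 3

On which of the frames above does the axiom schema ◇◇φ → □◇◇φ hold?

This is the axiom for a generalized confluence (Geach) condition; its first-order frame correspondent is ∀x ∀y ∀z ((xR²y ∧ xRz) → ∃w (y = w ∧ zR²w)).
G1: fails — sR²s, sRt but no w with s=w and tR²w.
G2: fails — w1R²w2, w1Rw0 but no w with w2=w and w0R²w.
G3: condition met.
G4: fails — mR²o, mRn but no w with o=w and nR²w.
G5: fails — 2R²0, 2R1 but no w with 0=w and 1R²w.
Valid on: G3.

G3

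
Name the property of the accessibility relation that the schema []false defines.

emptiness of R

□⊥ is valid iff no world has any successor (otherwise □⊥ fails at any world with one).
Conversely, on a frame with emptiness of R the schema holds at every world under every valuation.
Frame condition: forall x forall y ~Rxy.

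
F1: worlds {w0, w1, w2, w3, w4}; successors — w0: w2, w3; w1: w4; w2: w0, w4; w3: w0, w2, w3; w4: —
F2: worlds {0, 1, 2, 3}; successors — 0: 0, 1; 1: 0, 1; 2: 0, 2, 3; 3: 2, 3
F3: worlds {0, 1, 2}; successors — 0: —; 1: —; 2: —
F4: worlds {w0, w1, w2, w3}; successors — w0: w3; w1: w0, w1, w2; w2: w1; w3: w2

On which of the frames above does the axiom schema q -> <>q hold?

F2

Frame correspondent (Sahlqvist): forall x Rxx — i.e. reflexivity.
F1: fails — world w0 does not see itself.
F2: holds.
F3: fails — world 0 does not see itself.
F4: fails — world w0 does not see itself.
Valid on: F2.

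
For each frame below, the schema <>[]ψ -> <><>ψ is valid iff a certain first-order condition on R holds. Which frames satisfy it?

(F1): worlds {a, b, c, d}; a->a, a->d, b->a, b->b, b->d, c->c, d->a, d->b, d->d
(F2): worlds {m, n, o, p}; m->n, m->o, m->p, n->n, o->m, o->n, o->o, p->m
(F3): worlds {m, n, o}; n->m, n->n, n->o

(F1), (F2)

Frame correspondent (Sahlqvist): forall x forall y (xRy -> exists w (yRw & x R^2 w)) — i.e. a generalized confluence (Geach) condition.
(F1): holds.
(F2): holds.
(F3): fails — nRm but no w with mRw and nR²w.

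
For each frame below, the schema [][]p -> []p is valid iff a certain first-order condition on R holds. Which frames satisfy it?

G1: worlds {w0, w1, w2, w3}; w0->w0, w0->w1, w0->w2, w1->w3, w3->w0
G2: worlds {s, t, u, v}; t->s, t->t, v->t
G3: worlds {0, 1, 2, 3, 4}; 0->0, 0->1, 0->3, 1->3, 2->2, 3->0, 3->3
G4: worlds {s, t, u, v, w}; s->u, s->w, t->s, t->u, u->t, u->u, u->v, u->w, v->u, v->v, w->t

This is the axiom for density; its first-order frame correspondent is forall x forall y (Rxy -> exists z (Rxz & Rzy)).
G1: fails — Rw1w3 but no z with Rw1z and Rzw3.
G2: condition met.
G3: condition met.
G4: fails — Rwt but no z with Rwz and Rzt.

G2, G3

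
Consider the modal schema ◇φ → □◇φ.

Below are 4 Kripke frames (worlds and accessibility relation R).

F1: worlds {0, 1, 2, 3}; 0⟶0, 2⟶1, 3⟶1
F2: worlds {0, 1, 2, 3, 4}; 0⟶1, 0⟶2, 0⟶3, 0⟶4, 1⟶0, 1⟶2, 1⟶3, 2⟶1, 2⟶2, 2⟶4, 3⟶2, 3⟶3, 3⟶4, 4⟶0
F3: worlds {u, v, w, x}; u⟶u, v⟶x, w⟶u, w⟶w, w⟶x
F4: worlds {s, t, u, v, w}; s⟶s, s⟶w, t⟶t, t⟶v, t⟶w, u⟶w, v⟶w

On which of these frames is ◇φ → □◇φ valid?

The schema corresponds to the Euclidean property: ∀x ∀y ∀z (Rxy ∧ Rxz → Ryz).
F1: fails — R21 and R21 but not R11.
F2: fails — R02 and R03 but not R23.
F3: fails — Rvx and Rvx but not Rxx.
F4: fails — Rsw and Rsw but not Rww.

none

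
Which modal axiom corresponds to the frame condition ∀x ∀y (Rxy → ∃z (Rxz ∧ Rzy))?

□□r → □r

A defining formula is □□r → □r (the C4 axiom).
Suppose □□r→□r is valid. Take Rxy and set V(r)={w : xR²w}. Then □□r at x, so □r at x, so r at y, i.e. ∃z(Rxz∧Rzy).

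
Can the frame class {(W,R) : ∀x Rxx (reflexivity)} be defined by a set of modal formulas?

The condition is reflexivity. A defining modal formula is □q → q.
Suppose □q→q is valid. At any x set V(q)={w : Rxw}. Then □q holds at x, so q holds at x, i.e. Rxx.

Yes — defined by □q → q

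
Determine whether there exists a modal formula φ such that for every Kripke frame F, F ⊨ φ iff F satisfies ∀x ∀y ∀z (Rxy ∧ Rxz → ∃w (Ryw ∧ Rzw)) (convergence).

Definable; ◇□q → □◇q defines it

This is a Sahlqvist condition; the .2 axiom ◇□q → □◇q defines it.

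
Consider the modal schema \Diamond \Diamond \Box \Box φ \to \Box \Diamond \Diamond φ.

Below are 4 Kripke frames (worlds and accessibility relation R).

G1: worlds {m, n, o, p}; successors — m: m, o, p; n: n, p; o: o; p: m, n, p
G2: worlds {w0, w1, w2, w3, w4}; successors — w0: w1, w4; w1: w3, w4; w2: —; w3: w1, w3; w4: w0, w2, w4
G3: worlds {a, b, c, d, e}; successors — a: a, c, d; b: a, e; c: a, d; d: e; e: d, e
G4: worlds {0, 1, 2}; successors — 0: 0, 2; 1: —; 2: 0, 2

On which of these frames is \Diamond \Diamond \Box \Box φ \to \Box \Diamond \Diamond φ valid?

G3, G4

Frame correspondent (Sahlqvist): \forall x \forall y \forall z ((x R^2 y \wedge xRz) \to \exists w (y R^2 w \wedge z R^2 w)) — i.e. a generalized confluence (Geach) condition.
G1: fails — mR²n, mRo but no w with nR²w and oR²w.
G2: fails — w0R²w2, w0Rw1 but no w with w2R²w and w1R²w.
G3: ✓.
G4: ✓.
Valid on: G3, G4.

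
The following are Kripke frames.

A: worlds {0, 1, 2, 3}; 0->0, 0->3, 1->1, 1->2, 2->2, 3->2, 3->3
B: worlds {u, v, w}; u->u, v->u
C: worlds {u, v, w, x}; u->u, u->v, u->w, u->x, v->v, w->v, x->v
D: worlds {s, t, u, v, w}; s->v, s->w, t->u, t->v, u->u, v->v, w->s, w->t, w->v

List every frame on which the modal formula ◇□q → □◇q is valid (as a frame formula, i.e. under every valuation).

Frame correspondent (Sahlqvist): ∀x ∀y ∀z (Rxy ∧ Rxz → ∃w (Ryw ∧ Rzw)) — i.e. convergence.
A: holds.
B: holds.
C: holds.
D: fails — Rtv and Rtu but v and u have no common successor.

A, B, C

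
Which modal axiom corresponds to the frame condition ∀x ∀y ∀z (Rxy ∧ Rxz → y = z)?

◇p → □p

The condition is partial functionality. The CD schema ◇p → □p defines it.
Suppose ◇p→□p is valid. Take Rxy, Rxz and set V(p)={y}. Then ◇p at x, so □p at x, so p at z, i.e. z=y.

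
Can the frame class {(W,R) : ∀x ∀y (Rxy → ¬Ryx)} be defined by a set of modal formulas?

No

If a class were modally definable it would be closed under surjective bounded morphisms (Goldblatt–Thomason).
The 3-cycle (worlds 0,1,2 with 0→1→2→0) is asymmetric. Mapping every world to a single reflexive point • is a surjective bounded morphism, and the reflexive point is not asymmetric (R•• but asymmetry requires ¬R••).
Hence asymmetry is not modally definable.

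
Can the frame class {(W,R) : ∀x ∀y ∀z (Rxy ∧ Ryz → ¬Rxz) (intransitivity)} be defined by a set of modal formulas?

Modal frame validity is preserved under surjective bounded morphisms.
The 7-cycle (worlds 0,1,2,3,4,5,6 with 0→1→2→3→4→5→6→0) is intransitive. Mapping every world to a single reflexive point • is a surjective bounded morphism; the reflexive point is not intransitive (R••∧R•• but R••).
Hence intransitivity is not modally definable.

Not definable by any modal formula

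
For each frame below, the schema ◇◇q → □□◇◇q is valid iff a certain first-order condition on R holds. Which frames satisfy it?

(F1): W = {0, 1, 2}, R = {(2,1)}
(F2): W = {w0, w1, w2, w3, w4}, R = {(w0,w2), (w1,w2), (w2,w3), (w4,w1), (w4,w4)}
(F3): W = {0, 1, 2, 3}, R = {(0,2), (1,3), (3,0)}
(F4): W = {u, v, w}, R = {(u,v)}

(F1), (F4)

The schema corresponds to a generalized confluence (Geach) condition: ∀x ∀y ∀z ((xR²y ∧ xR²z) → ∃w (y = w ∧ zR²w)).
(F1): ✓.
(F2): fails — w0R²w3, w0R²w3 but no w with w3=w and w3R²w.
(F3): fails — 1R²0, 1R²0 but no w with 0=w and 0R²w.
(F4): ✓.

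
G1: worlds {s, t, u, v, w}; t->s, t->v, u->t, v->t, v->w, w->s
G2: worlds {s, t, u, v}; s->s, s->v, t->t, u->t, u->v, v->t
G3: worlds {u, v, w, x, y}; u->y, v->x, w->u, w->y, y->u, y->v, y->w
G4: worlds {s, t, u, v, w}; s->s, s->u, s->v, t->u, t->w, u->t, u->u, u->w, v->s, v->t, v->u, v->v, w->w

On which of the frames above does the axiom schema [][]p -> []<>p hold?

G2, G4

The schema corresponds to a generalized confluence (Geach) condition: forall x forall z (xRz -> exists w (x R^2 w & zRw)).
G1: fails — tRs but no w* with tR²w* and sRw*.
G2: condition met.
G3: fails — vRx but no t with vR²t and xRt.
G4: condition met.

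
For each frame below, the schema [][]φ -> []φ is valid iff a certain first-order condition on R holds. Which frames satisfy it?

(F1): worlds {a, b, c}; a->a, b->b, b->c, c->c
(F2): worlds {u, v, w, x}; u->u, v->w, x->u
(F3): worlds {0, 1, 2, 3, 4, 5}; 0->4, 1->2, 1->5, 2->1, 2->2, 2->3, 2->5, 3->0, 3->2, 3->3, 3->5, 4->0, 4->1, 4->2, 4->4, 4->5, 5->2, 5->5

(F1), (F3)

The schema corresponds to density: forall x forall y (Rxy -> exists z (Rxz & Rzy)).
(F1): ✓.
(F2): fails — Rvw but no z with Rvz and Rzw.
(F3): ✓.
Valid on: (F1), (F3).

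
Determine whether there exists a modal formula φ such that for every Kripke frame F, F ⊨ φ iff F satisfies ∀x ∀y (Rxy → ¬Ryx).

Any modally definable frame class is closed under surjective bounded morphisms.
The 3-cycle (worlds 0,1,2 with 0→1→2→0) is asymmetric. Mapping every world to a single reflexive point • is a surjective bounded morphism, and the reflexive point is not asymmetric (R•• but asymmetry requires ¬R••).
So the class is not modally definable.

Not modally definable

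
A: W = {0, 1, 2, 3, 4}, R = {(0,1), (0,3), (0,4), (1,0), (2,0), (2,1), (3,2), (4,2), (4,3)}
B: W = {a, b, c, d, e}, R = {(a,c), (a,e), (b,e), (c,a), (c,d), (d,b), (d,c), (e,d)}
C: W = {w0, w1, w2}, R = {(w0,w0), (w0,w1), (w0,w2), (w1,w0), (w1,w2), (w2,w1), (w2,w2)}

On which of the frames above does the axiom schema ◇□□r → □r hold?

C

This is the axiom for a generalized confluence (Geach) condition; its first-order frame correspondent is ∀x ∀y ∀z ((xRy ∧ xRz) → ∃w (yR²w ∧ z = w)).
A: fails — 0R3, 0R3 but no w with 3R²w and 3=w.
B: fails — aRe, aRe but no w with eR²w and e=w.
C: holds.
Valid on: C.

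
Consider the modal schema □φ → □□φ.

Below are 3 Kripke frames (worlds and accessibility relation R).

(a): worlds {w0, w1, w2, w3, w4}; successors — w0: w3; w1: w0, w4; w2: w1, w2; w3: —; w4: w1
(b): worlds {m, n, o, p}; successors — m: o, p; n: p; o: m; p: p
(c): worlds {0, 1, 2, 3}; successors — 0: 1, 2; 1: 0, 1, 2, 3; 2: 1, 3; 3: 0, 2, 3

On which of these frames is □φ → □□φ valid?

Frame correspondent (Sahlqvist): ∀x ∀y ∀z (Rxy ∧ Ryz → Rxz) — i.e. transitivity.
(a): fails — Rw1w0 and Rw0w3 but not Rw1w3.
(b): fails — Rom and Rmo but not Roo.
(c): fails — R32 and R21 but not R31.

none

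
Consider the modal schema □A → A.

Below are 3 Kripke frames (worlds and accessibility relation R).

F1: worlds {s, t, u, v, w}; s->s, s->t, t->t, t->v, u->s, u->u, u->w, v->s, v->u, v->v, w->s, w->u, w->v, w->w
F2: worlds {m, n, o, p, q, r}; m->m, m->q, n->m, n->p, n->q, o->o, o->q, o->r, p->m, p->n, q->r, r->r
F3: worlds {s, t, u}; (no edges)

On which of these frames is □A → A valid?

The schema corresponds to reflexivity: ∀x Rxx.
F1: condition met.
F2: fails — world n does not see itself.
F3: fails — world s does not see itself.
Valid on: F1.

F1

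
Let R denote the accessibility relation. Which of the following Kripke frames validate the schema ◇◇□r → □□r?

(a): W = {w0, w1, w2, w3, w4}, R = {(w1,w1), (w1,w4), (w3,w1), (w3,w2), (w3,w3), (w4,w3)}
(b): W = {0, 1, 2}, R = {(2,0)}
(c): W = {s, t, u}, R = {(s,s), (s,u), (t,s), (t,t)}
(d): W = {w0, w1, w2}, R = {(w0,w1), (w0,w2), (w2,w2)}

(b), (d)

Frame correspondent (Sahlqvist): ∀x ∀y ∀z ((xR²y ∧ xR²z) → ∃w (yRw ∧ z = w)) — i.e. a generalized confluence (Geach) condition.
(a): fails — w1R²w1, w1R²w3 but no w with w1Rw and w3=w.
(b): ✓.
(c): fails — sR²u, sR²s but no w with uRw and s=w.
(d): ✓.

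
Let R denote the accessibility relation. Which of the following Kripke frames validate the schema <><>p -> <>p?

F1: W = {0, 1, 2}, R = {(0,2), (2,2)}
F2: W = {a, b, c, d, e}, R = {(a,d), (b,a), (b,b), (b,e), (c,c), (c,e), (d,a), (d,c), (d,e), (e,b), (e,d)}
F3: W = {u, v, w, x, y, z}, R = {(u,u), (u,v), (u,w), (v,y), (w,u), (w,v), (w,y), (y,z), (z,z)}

The schema corresponds to transitivity: forall x forall y forall z (Rxy & Ryz -> Rxz).
F1: satisfies the condition.
F2: fails — Reb and Rba but not Rea.
F3: fails — Ruv and Rvy but not Ruy.
Valid on: F1.

F1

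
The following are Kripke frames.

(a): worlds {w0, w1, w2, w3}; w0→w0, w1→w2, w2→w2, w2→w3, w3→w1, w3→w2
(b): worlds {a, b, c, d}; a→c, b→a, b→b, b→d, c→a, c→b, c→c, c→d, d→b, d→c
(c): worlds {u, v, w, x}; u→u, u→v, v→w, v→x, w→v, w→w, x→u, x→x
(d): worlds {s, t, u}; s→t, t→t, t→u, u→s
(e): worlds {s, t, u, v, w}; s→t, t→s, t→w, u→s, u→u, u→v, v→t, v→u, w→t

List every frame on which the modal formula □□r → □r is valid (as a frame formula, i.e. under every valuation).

(b), (c)

The schema corresponds to density: ∀x ∀y (Rxy → ∃z (Rxz ∧ Rzy)).
(a): fails — Rw3w1 but no z with Rw3z and Rzw1.
(b): satisfies the condition.
(c): satisfies the condition.
(d): fails — Rus but no z with Ruz and Rzs.
(e): fails — Rwt but no z with Rwz and Rzt.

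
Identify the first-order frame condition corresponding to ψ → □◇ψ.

Symmetry

Suppose ψ→□◇ψ is valid. Take Rxy and set V(ψ)={x}. Then ψ at x, so □◇ψ at x, so ◇ψ at y, so some z with Ryz has ψ; z=x, i.e. Ryx.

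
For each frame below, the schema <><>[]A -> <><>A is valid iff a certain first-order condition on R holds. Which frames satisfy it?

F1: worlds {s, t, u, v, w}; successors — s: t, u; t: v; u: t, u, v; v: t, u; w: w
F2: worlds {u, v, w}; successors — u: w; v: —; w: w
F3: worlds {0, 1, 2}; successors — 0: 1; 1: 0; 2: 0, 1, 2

The schema corresponds to a generalized confluence (Geach) condition: forall x forall y (x R^2 y -> exists w (yRw & x R^2 w)).
F1: fails — tR²t but no w* with tRw* and tR²w*.
F2: ✓.
F3: fails — 0R²0 but no w with 0Rw and 0R²w.
Valid on: F2.

F2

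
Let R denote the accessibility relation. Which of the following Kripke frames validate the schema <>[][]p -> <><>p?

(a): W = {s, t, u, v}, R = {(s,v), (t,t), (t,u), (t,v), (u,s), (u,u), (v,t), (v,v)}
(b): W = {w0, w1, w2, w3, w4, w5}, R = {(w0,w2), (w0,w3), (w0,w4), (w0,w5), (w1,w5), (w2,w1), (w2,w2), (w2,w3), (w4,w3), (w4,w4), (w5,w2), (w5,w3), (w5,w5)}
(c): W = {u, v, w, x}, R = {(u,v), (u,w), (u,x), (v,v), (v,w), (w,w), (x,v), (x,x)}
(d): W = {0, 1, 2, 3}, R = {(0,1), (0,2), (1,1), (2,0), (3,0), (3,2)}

(a), (c), (d)

The schema corresponds to a generalized confluence (Geach) condition: forall x forall y (xRy -> exists w (y R^2 w & x R^2 w)).
(a): satisfies the condition.
(b): fails — w0Rw3 but no w with w3R²w and w0R²w.
(c): satisfies the condition.
(d): satisfies the condition.
Valid on: (a), (c), (d).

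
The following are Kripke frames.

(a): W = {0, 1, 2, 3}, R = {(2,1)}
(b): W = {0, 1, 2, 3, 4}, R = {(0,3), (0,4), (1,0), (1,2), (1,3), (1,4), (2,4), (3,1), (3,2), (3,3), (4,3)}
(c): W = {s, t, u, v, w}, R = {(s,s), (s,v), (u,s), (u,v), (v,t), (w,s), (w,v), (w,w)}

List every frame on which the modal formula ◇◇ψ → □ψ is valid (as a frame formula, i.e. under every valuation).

This is the axiom for a generalized confluence (Geach) condition; its first-order frame correspondent is ∀x ∀y ∀z ((xR²y ∧ xRz) → ∃w (y = w ∧ z = w)).
(a): satisfies the condition.
(b): fails — 0R²1, 0R3 but 1 ≠ 3.
(c): fails — sR²s, sRv but s ≠ v.
Valid on: (a).

(a)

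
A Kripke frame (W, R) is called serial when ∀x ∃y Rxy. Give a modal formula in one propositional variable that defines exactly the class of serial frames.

□s → ◇s

This is seriality; the standard corresponding axiom is D: □s → ◇s.
Suppose □s→◇s is valid. At any x set V(s)=W. Then □s at x, so ◇s at x, so x has a successor.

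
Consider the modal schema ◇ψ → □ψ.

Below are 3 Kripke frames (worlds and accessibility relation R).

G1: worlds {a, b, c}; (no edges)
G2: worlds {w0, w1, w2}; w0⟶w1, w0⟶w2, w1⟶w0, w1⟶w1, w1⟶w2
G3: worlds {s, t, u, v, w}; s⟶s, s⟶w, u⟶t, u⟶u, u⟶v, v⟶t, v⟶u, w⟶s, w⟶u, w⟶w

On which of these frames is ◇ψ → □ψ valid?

The schema corresponds to partial functionality: ∀x ∀y ∀z (Rxy ∧ Rxz → y = z).
G1: satisfies the condition.
G2: fails — w0 sees both w1 and w2.
G3: fails — s sees both s and w.

G1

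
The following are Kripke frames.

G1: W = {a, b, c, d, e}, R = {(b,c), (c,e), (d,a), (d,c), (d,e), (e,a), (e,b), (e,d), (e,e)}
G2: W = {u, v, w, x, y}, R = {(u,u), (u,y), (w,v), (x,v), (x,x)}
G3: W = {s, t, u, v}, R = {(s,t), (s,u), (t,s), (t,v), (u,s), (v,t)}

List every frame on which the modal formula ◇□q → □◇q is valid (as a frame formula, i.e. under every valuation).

G3

This is the axiom for convergence; its first-order frame correspondent is ∀x ∀y ∀z (Rxy ∧ Rxz → ∃w (Ryw ∧ Rzw)).
G1: fails — Rdc and Rda but c and a have no common successor.
G2: fails — Ruu and Ruy but u and y have no common successor.
G3: holds.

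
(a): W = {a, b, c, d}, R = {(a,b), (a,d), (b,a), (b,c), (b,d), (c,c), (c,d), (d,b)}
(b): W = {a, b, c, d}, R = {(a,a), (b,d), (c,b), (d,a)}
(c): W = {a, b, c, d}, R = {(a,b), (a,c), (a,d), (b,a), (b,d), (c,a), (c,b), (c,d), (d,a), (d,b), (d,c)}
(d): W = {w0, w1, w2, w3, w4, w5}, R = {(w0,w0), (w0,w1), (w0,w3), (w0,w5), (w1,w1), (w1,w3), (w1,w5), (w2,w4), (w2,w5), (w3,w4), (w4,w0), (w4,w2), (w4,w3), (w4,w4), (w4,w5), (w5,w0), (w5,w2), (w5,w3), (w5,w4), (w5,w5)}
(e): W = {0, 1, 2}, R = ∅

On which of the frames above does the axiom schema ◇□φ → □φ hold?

(e)

The schema corresponds to the Euclidean property: ∀x ∀y ∀z (Rxy ∧ Rxz → Ryz).
(a): fails — Rab and Rab but not Rbb.
(b): fails — Rbd and Rbd but not Rdd.
(c): fails — Rab and Rab but not Rbb.
(d): fails — Rw0w1 and Rw0w0 but not Rw1w0.
(e): condition met.
Valid on: (e).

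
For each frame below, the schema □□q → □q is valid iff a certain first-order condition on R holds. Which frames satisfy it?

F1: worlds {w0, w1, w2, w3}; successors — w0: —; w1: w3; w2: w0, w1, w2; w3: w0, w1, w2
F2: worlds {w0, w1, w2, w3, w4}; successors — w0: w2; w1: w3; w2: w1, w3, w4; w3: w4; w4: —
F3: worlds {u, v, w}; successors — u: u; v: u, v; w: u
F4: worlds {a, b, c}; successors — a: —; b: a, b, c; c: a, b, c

F3, F4

The schema corresponds to density: ∀x ∀y (Rxy → ∃z (Rxz ∧ Rzy)).
F1: fails — Rw1w3 but no z with Rw1z and Rzw3.
F2: fails — Rw1w3 but no z with Rw1z and Rzw3.
F3: condition met.
F4: condition met.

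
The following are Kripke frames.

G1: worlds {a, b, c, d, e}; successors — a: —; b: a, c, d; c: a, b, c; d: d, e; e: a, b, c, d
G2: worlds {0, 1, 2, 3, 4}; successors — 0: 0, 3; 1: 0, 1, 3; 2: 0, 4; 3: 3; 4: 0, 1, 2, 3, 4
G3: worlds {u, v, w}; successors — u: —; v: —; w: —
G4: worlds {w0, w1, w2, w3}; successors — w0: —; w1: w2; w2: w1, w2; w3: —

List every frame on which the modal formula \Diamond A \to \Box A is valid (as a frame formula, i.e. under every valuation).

Frame correspondent (Sahlqvist): \forall x \forall y \forall z (Rxy \wedge Rxz \to y = z) — i.e. partial functionality.
G1: fails — b sees both a and c.
G2: fails — 0 sees both 0 and 3.
G3: ✓.
G4: fails — w2 sees both w1 and w2.

G3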